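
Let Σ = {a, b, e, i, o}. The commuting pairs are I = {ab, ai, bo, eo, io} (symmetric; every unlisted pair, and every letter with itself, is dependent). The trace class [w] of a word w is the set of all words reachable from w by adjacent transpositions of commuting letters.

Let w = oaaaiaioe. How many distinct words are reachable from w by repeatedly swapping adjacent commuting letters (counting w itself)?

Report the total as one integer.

49

drop 0:o onto floor
drop 1:a onto {0:o}
drop 2:a onto {1:a}
drop 3:a onto {2:a}
drop 4:i onto floor
drop 5:a onto {3:a}
drop 6:i onto {4:i}
drop 7:o onto {5:a}
drop 8:e onto {5:a, 6:i}
ground layer = {0:o, 4:i}
drop-orders for the pieces not yet dropped (sum over which currently-grounded one goes next):
  1 to go: {7} 1  {8} 1
  2 to go: {6,8} 1  {7,8} 2
  3 to go: {4,6,8} 1  {5,7,8} 2  {6,7,8} 3
  4 to go: {3,5,7,8} 2  {4,6,7,8} 4  {5,6,7,8} 5
  5 to go: {2,3,5,7,8} 2  {3,5,6,7,8} 7  {4,5,6,7,8} 9
  6 to go: {1,2,3,5,7,8} 2  {2,3,5,6,7,8} 9  {3,4,5,6,7,8} 16
  7 to go: {0,1,2,3,5,7,8} 2  {1,2,3,5,6,7,8} 11  {2,3,4,5,6,7,8} 25
  if 0:o drops first: 36 orders
  if 4:i drops first: 13 orders
heap linearizations: 49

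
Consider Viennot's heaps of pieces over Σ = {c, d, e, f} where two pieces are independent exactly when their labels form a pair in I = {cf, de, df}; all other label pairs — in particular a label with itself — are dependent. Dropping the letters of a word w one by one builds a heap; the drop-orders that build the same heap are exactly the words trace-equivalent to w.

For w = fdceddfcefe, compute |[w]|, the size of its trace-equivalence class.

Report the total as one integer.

piece 0:f — minimal
piece 1:d — minimal
piece 2:c rests on {1:d}
piece 3:e rests on {0:f, 2:c}
piece 4:d rests on {2:c}
piece 5:d rests on {4:d}
piece 6:f rests on {3:e}
piece 7:c rests on {3:e, 5:d}
piece 8:e rests on {6:f, 7:c}
piece 9:f rests on {8:e}
piece 10:e rests on {9:f}
minimal pieces: {0:f, 1:d}
ways to finish when only these pieces remain (= sum over removing one remaining piece with nothing left below it):
  1 left: {10}→1
  2 left: {9,10}→1
  3 left: {8,9,10}→1
  4 left: {6,8,9,10}→1  {7,8,9,10}→1
  5 left: {5,7,8,9,10}→1  {6,7,8,9,10}→2
  6 left: {3,6,7,8,9,10}→2  {4,5,7,8,9,10}→1  {5,6,7,8,9,10}→3
  7 left: {0,3,6,7,8,9,10}→2  {3,5,6,7,8,9,10}→5  {4,5,6,7,8,9,10}→4
  8 left: {0,3,5,6,7,8,9,10}→7  {3,4,5,6,7,8,9,10}→9
  9 left: {0,3,4,5,6,7,8,9,10}→16  {2,3,4,5,6,7,8,9,10}→9
  placing 0:f first → 9 extensions
  placing 1:d first → 25 extensions
total linear extensions = 34

34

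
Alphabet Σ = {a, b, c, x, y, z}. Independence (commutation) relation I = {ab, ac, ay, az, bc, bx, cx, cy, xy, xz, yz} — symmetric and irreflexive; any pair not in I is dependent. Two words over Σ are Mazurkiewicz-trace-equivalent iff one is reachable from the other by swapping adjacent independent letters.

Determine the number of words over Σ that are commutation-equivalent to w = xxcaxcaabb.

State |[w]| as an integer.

1260

drop 0:x onto floor
drop 1:x onto {0:x}
drop 2:c onto floor
drop 3:a onto {1:x}
drop 4:x onto {3:a}
drop 5:c onto {2:c}
drop 6:a onto {4:x}
drop 7:a onto {6:a}
drop 8:b onto floor
drop 9:b onto {8:b}
ground layer = {0:x, 2:c, 8:b}
drop-orders for the pieces not yet dropped (sum over which currently-grounded one goes next):
  1 to go: {5} 1  {7} 1  {9} 1
  2 to go: {2,5} 1  {5,7} 2  {5,9} 2  {6,7} 1  {7,9} 2  {8,9} 1
  3 to go: {2,5,7} 3  {2,5,9} 3  {4,6,7} 1  {5,6,7} 3  {5,7,9} 6  {5,8,9} 3  {6,7,9} 3  {7,8,9} 3
  4 to go: {2,5,6,7} 6  {2,5,7,9} 12  {2,5,8,9} 6  {3,4,6,7} 1  {4,5,6,7} 4  {4,6,7,9} 4  {5,6,7,9} 12  {5,7,8,9} 12  {6,7,8,9} 6
  5 to go: {1,3,4,6,7} 1  {2,4,5,6,7} 10  {2,5,6,7,9} 30  {2,5,7,8,9} 30  {3,4,5,6,7} 5  {3,4,6,7,9} 5  {4,5,6,7,9} 20  {4,6,7,8,9} 10  {5,6,7,8,9} 30
  6 to go: {0,1,3,4,6,7} 1  {1,3,4,5,6,7} 6  {1,3,4,6,7,9} 6  {2,3,4,5,6,7} 15  {2,4,5,6,7,9} 60  {2,5,6,7,8,9} 90  {3,4,5,6,7,9} 30  {3,4,6,7,8,9} 15  {4,5,6,7,8,9} 60
  7 to go: {0,1,3,4,5,6,7} 7  {0,1,3,4,6,7,9} 7  {1,2,3,4,5,6,7} 21  {1,3,4,5,6,7,9} 42  {1,3,4,6,7,8,9} 21  {2,3,4,5,6,7,9} 105  {2,4,5,6,7,8,9} 210  {3,4,5,6,7,8,9} 105
  8 to go: {0,1,2,3,4,5,6,7} 28  {0,1,3,4,5,6,7,9} 56  {0,1,3,4,6,7,8,9} 28  {1,2,3,4,5,6,7,9} 168  {1,3,4,5,6,7,8,9} 168  {2,3,4,5,6,7,8,9} 420
  if 0:x drops first: 756 orders
  if 2:c drops first: 252 orders
  if 8:b drops first: 252 orders
heap linearizations: 1260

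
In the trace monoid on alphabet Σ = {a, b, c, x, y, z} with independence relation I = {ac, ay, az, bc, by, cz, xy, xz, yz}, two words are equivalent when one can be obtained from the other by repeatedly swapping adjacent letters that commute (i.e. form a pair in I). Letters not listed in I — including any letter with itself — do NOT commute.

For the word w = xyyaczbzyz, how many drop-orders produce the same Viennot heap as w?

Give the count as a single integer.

591

piece 0:x — minimal
piece 1:y — minimal
piece 2:y rests on {1:y}
piece 3:a rests on {0:x}
piece 4:c rests on {0:x, 2:y}
piece 5:z — minimal
piece 6:b rests on {3:a, 5:z}
piece 7:z rests on {6:b}
piece 8:y rests on {4:c}
piece 9:z rests on {7:z}
minimal pieces: {0:x, 1:y, 5:z}
ways to finish when only these pieces remain (= sum over removing one remaining piece with nothing left below it):
  1 left: {8}→1  {9}→1
  2 left: {4,8}→1  {7,9}→1  {8,9}→2
  3 left: {2,4,8}→1  {4,8,9}→3  {6,7,9}→1  {7,8,9}→3
  4 left: {1,2,4,8}→1  {2,4,8,9}→4  {3,6,7,9}→1  {4,7,8,9}→6  {5,6,7,9}→1  {6,7,8,9}→4
  5 left: {1,2,4,8,9}→5  {2,4,7,8,9}→10  {3,5,6,7,9}→2  {3,6,7,8,9}→5  {4,6,7,8,9}→10  {5,6,7,8,9}→5
  6 left: {1,2,4,7,8,9}→15  {2,4,6,7,8,9}→20  {3,4,6,7,8,9}→15  {3,5,6,7,8,9}→12  {4,5,6,7,8,9}→15
  7 left: {0,3,4,6,7,8,9}→15  {1,2,4,6,7,8,9}→35  {2,3,4,6,7,8,9}→35  {2,4,5,6,7,8,9}→35  {3,4,5,6,7,8,9}→42
  8 left: {0,2,3,4,6,7,8,9}→50  {0,3,4,5,6,7,8,9}→57  {1,2,3,4,6,7,8,9}→70  {1,2,4,5,6,7,8,9}→70  {2,3,4,5,6,7,8,9}→112
  placing 0:x first → 252 extensions
  placing 1:y first → 219 extensions
  placing 5:z first → 120 extensions
total linear extensions = 591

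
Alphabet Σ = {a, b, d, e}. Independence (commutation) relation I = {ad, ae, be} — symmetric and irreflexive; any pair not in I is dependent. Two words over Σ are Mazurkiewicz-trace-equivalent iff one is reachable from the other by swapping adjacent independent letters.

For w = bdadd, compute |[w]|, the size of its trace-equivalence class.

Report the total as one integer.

4

0(b) covers ∅
1(d) covers 0:b
2(a) covers 0:b
3(d) covers 1:d
4(d) covers 3:d
floor of heap: 0:b
completions by unplaced set U, small U first (add the entries for U minus each lowest piece of U):
  |U|=1: {2}:1  {4}:1
  |U|=2: {2,4}:2  {3,4}:1
  |U|=3: {1,3,4}:1  {2,3,4}:3
  start at 0(b): 4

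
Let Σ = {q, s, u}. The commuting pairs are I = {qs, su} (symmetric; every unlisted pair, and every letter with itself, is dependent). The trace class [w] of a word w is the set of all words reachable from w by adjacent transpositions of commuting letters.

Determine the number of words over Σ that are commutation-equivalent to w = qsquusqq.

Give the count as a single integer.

drop 0:q onto floor
drop 1:s onto floor
drop 2:q onto {0:q}
drop 3:u onto {2:q}
drop 4:u onto {3:u}
drop 5:s onto {1:s}
drop 6:q onto {4:u}
drop 7:q onto {6:q}
ground layer = {0:q, 1:s}
drop-orders for the pieces not yet dropped (sum over which currently-grounded one goes next):
  1 to go: {5} 1  {7} 1
  2 to go: {1,5} 1  {5,7} 2  {6,7} 1
  3 to go: {1,5,7} 3  {4,6,7} 1  {5,6,7} 3
  4 to go: {1,5,6,7} 6  {3,4,6,7} 1  {4,5,6,7} 4
  5 to go: {1,4,5,6,7} 10  {2,3,4,6,7} 1  {3,4,5,6,7} 5
  6 to go: {0,2,3,4,6,7} 1  {1,3,4,5,6,7} 15  {2,3,4,5,6,7} 6
  if 0:q drops first: 21 orders
  if 1:s drops first: 7 orders
heap linearizations: 28

28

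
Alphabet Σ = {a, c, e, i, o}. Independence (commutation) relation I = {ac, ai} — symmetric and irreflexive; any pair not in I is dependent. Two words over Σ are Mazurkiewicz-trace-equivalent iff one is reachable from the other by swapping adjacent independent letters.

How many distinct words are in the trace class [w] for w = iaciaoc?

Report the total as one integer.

#0=i has no predecessor
#1=a has no predecessor
#2=c depends on [0:i]
#3=i depends on [2:c]
#4=a depends on [1:a]
#5=o depends on [3:i, 4:a]
#6=c depends on [5:o]
sources: [0:i, 1:a]
N(rest) = Σ N(rest − s) over sources s of rest; N(one piece) = 1:
  size 1 → [6]=1
  size 2 → [5,6]=1
  size 3 → [3,5,6]=1  [4,5,6]=1
  size 4 → [1,4,5,6]=1  [2,3,5,6]=1  [3,4,5,6]=2
  size 5 → [0,2,3,5,6]=1  [1,3,4,5,6]=3  [2,3,4,5,6]=3
  first=0(i) contributes 6
  first=1(a) contributes 4
|[w]| = 10

10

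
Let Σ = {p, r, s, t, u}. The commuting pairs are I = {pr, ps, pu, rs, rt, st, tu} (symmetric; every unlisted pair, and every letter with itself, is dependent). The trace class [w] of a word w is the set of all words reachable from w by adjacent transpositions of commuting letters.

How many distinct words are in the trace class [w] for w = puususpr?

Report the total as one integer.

56

0(p) covers ∅
1(u) covers ∅
2(u) covers 1:u
3(s) covers 2:u
4(u) covers 3:s
5(s) covers 4:u
6(p) covers 0:p
7(r) covers 4:u
floor of heap: 0:p, 1:u
completions by unplaced set U, small U first (add the entries for U minus each lowest piece of U):
  |U|=1: {5}:1  {6}:1  {7}:1
  |U|=2: {0,6}:1  {5,6}:2  {5,7}:2  {6,7}:2
  |U|=3: {0,5,6}:3  {0,6,7}:3  {4,5,7}:2  {5,6,7}:6
  |U|=4: {0,5,6,7}:12  {3,4,5,7}:2  {4,5,6,7}:8
  |U|=5: {0,4,5,6,7}:20  {2,3,4,5,7}:2  {3,4,5,6,7}:10
  |U|=6: {0,3,4,5,6,7}:30  {1,2,3,4,5,7}:2  {2,3,4,5,6,7}:12
  start at 0(p): 14
  start at 1(u): 42
sum over floor = 56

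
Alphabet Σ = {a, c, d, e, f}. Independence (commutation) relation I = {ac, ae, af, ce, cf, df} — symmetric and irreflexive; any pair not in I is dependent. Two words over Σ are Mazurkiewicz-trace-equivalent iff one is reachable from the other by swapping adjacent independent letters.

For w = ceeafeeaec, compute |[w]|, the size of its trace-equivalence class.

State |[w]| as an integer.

drop 0:c onto floor
drop 1:e onto floor
drop 2:e onto {1:e}
drop 3:a onto floor
drop 4:f onto {2:e}
drop 5:e onto {4:f}
drop 6:e onto {5:e}
drop 7:a onto {3:a}
drop 8:e onto {6:e}
drop 9:c onto {0:c}
ground layer = {0:c, 1:e, 3:a}
drop-orders for the pieces not yet dropped (sum over which currently-grounded one goes next):
  1 to go: {7} 1  {8} 1  {9} 1
  2 to go: {0,9} 1  {3,7} 1  {6,8} 1  {7,8} 2  {7,9} 2  {8,9} 2
  3 to go: {0,7,9} 3  {0,8,9} 3  {3,7,8} 3  {3,7,9} 3  {5,6,8} 1  {6,7,8} 3  {6,8,9} 3  {7,8,9} 6
  4 to go: {0,3,7,9} 6  {0,6,8,9} 6  {0,7,8,9} 12  {3,6,7,8} 6  {3,7,8,9} 12  {4,5,6,8} 1  {5,6,7,8} 4  {5,6,8,9} 4  {6,7,8,9} 12
  5 to go: {0,3,7,8,9} 30  {0,5,6,8,9} 10  {0,6,7,8,9} 30  {2,4,5,6,8} 1  {3,5,6,7,8} 10  {3,6,7,8,9} 30  {4,5,6,7,8} 5  {4,5,6,8,9} 5  {5,6,7,8,9} 20
  6 to go: {0,3,6,7,8,9} 90  {0,4,5,6,8,9} 15  {0,5,6,7,8,9} 60  {1,2,4,5,6,8} 1  {2,4,5,6,7,8} 6  {2,4,5,6,8,9} 6  {3,4,5,6,7,8} 15  {3,5,6,7,8,9} 60  {4,5,6,7,8,9} 30
  7 to go: {0,2,4,5,6,8,9} 21  {0,3,5,6,7,8,9} 210  {0,4,5,6,7,8,9} 105  {1,2,4,5,6,7,8} 7  {1,2,4,5,6,8,9} 7  {2,3,4,5,6,7,8} 21  {2,4,5,6,7,8,9} 42  {3,4,5,6,7,8,9} 105
  8 to go: {0,1,2,4,5,6,8,9} 28  {0,2,4,5,6,7,8,9} 168  {0,3,4,5,6,7,8,9} 420  {1,2,3,4,5,6,7,8} 28  {1,2,4,5,6,7,8,9} 56  {2,3,4,5,6,7,8,9} 168
  if 0:c drops first: 252 orders
  if 1:e drops first: 756 orders
  if 3:a drops first: 252 orders
heap linearizations: 1260

1260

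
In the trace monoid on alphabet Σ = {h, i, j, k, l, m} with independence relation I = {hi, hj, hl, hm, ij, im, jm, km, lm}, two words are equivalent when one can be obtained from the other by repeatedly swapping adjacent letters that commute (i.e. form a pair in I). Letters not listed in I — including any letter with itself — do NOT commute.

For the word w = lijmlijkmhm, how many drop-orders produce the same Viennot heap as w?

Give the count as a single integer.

660

#0=l has no predecessor
#1=i depends on [0:l]
#2=j depends on [0:l]
#3=m has no predecessor
#4=l depends on [1:i, 2:j]
#5=i depends on [4:l]
#6=j depends on [4:l]
#7=k depends on [5:i, 6:j]
#8=m depends on [3:m]
#9=h depends on [7:k]
#10=m depends on [8:m]
sources: [0:l, 3:m]
N(rest) = Σ N(rest − s) over sources s of rest; N(one piece) = 1:
  size 1 → [9]=1  [10]=1
  size 2 → [7,9]=1  [8,10]=1  [9,10]=2
  size 3 → [3,8,10]=1  [5,7,9]=1  [6,7,9]=1  [7,9,10]=3  [8,9,10]=3
  size 4 → [3,8,9,10]=4  [5,6,7,9]=2  [5,7,9,10]=4  [6,7,9,10]=4  [7,8,9,10]=6
  size 5 → [3,7,8,9,10]=10  [4,5,6,7,9]=2  [5,6,7,9,10]=10  [5,7,8,9,10]=10  [6,7,8,9,10]=10
  size 6 → [1,4,5,6,7,9]=2  [2,4,5,6,7,9]=2  [3,5,7,8,9,10]=20  [3,6,7,8,9,10]=20  [4,5,6,7,9,10]=12  [5,6,7,8,9,10]=30
  size 7 → [1,2,4,5,6,7,9]=4  [1,4,5,6,7,9,10]=14  [2,4,5,6,7,9,10]=14  [3,5,6,7,8,9,10]=70  [4,5,6,7,8,9,10]=42
  size 8 → [0,1,2,4,5,6,7,9]=4  [1,2,4,5,6,7,9,10]=32  [1,4,5,6,7,8,9,10]=56  [2,4,5,6,7,8,9,10]=56  [3,4,5,6,7,8,9,10]=112
  size 9 → [0,1,2,4,5,6,7,9,10]=36  [1,2,4,5,6,7,8,9,10]=144  [1,3,4,5,6,7,8,9,10]=168  [2,3,4,5,6,7,8,9,10]=168
  first=0(l) contributes 480
  first=3(m) contributes 180
|[w]| = 660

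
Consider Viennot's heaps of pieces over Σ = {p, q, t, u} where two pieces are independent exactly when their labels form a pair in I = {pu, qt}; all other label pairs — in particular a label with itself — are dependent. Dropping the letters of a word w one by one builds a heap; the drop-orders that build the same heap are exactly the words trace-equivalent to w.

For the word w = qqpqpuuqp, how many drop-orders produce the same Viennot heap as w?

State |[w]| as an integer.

3

0(q) covers ∅
1(q) covers 0:q
2(p) covers 1:q
3(q) covers 2:p
4(p) covers 3:q
5(u) covers 3:q
6(u) covers 5:u
7(q) covers 4:p, 6:u
8(p) covers 7:q
floor of heap: 0:q
completions by unplaced set U, small U first (add the entries for U minus each lowest piece of U):
  |U|=1: {8}:1
  |U|=2: {7,8}:1
  |U|=3: {4,7,8}:1  {6,7,8}:1
  |U|=4: {4,6,7,8}:2  {5,6,7,8}:1
  |U|=5: {4,5,6,7,8}:3
  |U|=6: {3,4,5,6,7,8}:3
  |U|=7: {2,3,4,5,6,7,8}:3
  start at 0(q): 3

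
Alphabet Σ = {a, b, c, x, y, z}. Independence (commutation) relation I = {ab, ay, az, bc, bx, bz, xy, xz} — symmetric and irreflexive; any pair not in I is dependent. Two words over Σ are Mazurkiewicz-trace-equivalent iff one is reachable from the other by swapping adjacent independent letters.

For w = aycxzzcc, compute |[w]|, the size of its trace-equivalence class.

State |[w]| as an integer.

6

0(a) covers ∅
1(y) covers ∅
2(c) covers 0:a, 1:y
3(x) covers 2:c
4(z) covers 2:c
5(z) covers 4:z
6(c) covers 3:x, 5:z
7(c) covers 6:c
floor of heap: 0:a, 1:y
completions by unplaced set U, small U first (add the entries for U minus each lowest piece of U):
  |U|=1: {7}:1
  |U|=2: {6,7}:1
  |U|=3: {3,6,7}:1  {5,6,7}:1
  |U|=4: {3,5,6,7}:2  {4,5,6,7}:1
  |U|=5: {3,4,5,6,7}:3
  |U|=6: {2,3,4,5,6,7}:3
  start at 0(a): 3
  start at 1(y): 3
sum over floor = 6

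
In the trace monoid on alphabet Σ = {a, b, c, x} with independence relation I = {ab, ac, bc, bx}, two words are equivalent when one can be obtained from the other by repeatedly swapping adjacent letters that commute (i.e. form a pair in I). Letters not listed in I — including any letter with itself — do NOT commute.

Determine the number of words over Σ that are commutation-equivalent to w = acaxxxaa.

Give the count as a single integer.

piece 0:a — minimal
piece 1:c — minimal
piece 2:a rests on {0:a}
piece 3:x rests on {1:c, 2:a}
piece 4:x rests on {3:x}
piece 5:x rests on {4:x}
piece 6:a rests on {5:x}
piece 7:a rests on {6:a}
minimal pieces: {0:a, 1:c}
ways to finish when only these pieces remain (= sum over removing one remaining piece with nothing left below it):
  1 left: {7}→1
  2 left: {6,7}→1
  3 left: {5,6,7}→1
  4 left: {4,5,6,7}→1
  5 left: {3,4,5,6,7}→1
  6 left: {1,3,4,5,6,7}→1  {2,3,4,5,6,7}→1
  placing 0:a first → 2 extensions
  placing 1:c first → 1 extensions
total linear extensions = 3

3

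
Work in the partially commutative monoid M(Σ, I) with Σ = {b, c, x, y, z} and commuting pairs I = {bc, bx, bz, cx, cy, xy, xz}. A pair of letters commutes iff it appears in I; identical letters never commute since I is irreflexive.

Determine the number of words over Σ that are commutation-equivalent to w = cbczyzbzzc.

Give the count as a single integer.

20

#0=c has no predecessor
#1=b has no predecessor
#2=c depends on [0:c]
#3=z depends on [2:c]
#4=y depends on [1:b, 3:z]
#5=z depends on [4:y]
#6=b depends on [4:y]
#7=z depends on [5:z]
#8=z depends on [7:z]
#9=c depends on [8:z]
sources: [0:c, 1:b]
N(rest) = Σ N(rest − s) over sources s of rest; N(one piece) = 1:
  size 1 → [6]=1  [9]=1
  size 2 → [6,9]=2  [8,9]=1
  size 3 → [6,8,9]=3  [7,8,9]=1
  size 4 → [5,7,8,9]=1  [6,7,8,9]=4
  size 5 → [5,6,7,8,9]=5
  size 6 → [4,5,6,7,8,9]=5
  size 7 → [1,4,5,6,7,8,9]=5  [3,4,5,6,7,8,9]=5
  size 8 → [1,3,4,5,6,7,8,9]=10  [2,3,4,5,6,7,8,9]=5
  first=0(c) contributes 15
  first=1(b) contributes 5
|[w]| = 20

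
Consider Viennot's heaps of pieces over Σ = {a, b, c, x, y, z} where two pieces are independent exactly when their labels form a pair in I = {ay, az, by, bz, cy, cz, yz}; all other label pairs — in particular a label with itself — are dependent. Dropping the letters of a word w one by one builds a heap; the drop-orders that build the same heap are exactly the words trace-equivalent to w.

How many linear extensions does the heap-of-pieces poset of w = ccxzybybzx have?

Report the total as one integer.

90

piece 0:c — minimal
piece 1:c rests on {0:c}
piece 2:x rests on {1:c}
piece 3:z rests on {2:x}
piece 4:y rests on {2:x}
piece 5:b rests on {2:x}
piece 6:y rests on {4:y}
piece 7:b rests on {5:b}
piece 8:z rests on {3:z}
piece 9:x rests on {6:y, 7:b, 8:z}
minimal pieces: {0:c}
ways to finish when only these pieces remain (= sum over removing one remaining piece with nothing left below it):
  1 left: {9}→1
  2 left: {6,9}→1  {7,9}→1  {8,9}→1
  3 left: {3,8,9}→1  {4,6,9}→1  {5,7,9}→1  {6,7,9}→2  {6,8,9}→2  {7,8,9}→2
  4 left: {3,6,8,9}→3  {3,7,8,9}→3  {4,6,7,9}→3  {4,6,8,9}→3  {5,6,7,9}→3  {5,7,8,9}→3  {6,7,8,9}→6
  5 left: {3,4,6,8,9}→6  {3,5,7,8,9}→6  {3,6,7,8,9}→12  {4,5,6,7,9}→6  {4,6,7,8,9}→12  {5,6,7,8,9}→12
  6 left: {3,4,6,7,8,9}→30  {3,5,6,7,8,9}→30  {4,5,6,7,8,9}→30
  7 left: {3,4,5,6,7,8,9}→90
  8 left: {2,3,4,5,6,7,8,9}→90
  placing 0:c first → 90 extensions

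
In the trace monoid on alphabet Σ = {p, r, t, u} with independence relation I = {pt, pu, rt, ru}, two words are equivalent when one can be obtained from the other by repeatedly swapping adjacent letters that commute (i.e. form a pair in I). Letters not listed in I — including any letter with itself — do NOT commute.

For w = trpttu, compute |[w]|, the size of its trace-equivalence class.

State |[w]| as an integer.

drop 0:t onto floor
drop 1:r onto floor
drop 2:p onto {1:r}
drop 3:t onto {0:t}
drop 4:t onto {3:t}
drop 5:u onto {4:t}
ground layer = {0:t, 1:r}
drop-orders for the pieces not yet dropped (sum over which currently-grounded one goes next):
  1 to go: {2} 1  {5} 1
  2 to go: {1,2} 1  {2,5} 2  {4,5} 1
  3 to go: {1,2,5} 3  {2,4,5} 3  {3,4,5} 1
  4 to go: {0,3,4,5} 1  {1,2,4,5} 6  {2,3,4,5} 4
  if 0:t drops first: 10 orders
  if 1:r drops first: 5 orders
heap linearizations: 15

15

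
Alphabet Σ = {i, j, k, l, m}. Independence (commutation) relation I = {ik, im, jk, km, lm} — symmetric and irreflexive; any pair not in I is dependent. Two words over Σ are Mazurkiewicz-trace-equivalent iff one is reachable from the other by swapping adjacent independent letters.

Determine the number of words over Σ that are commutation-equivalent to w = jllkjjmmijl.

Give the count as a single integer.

0(j) covers ∅
1(l) covers 0:j
2(l) covers 1:l
3(k) covers 2:l
4(j) covers 2:l
5(j) covers 4:j
6(m) covers 5:j
7(m) covers 6:m
8(i) covers 5:j
9(j) covers 7:m, 8:i
10(l) covers 3:k, 9:j
floor of heap: 0:j
completions by unplaced set U, small U first (add the entries for U minus each lowest piece of U):
  |U|=1: {10}:1
  |U|=2: {3,10}:1  {9,10}:1
  |U|=3: {3,9,10}:2  {7,9,10}:1  {8,9,10}:1
  |U|=4: {3,7,9,10}:3  {3,8,9,10}:3  {6,7,9,10}:1  {7,8,9,10}:2
  |U|=5: {3,6,7,9,10}:4  {3,7,8,9,10}:8  {6,7,8,9,10}:3
  |U|=6: {3,6,7,8,9,10}:15  {5,6,7,8,9,10}:3
  |U|=7: {3,5,6,7,8,9,10}:18  {4,5,6,7,8,9,10}:3
  |U|=8: {3,4,5,6,7,8,9,10}:21
  |U|=9: {2,3,4,5,6,7,8,9,10}:21
  start at 0(j): 21

21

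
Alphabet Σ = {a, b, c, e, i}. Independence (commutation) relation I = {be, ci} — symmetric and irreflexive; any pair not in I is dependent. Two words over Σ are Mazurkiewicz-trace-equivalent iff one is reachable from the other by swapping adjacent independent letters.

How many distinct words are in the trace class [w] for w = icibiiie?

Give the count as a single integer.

0(i) covers ∅
1(c) covers ∅
2(i) covers 0:i
3(b) covers 1:c, 2:i
4(i) covers 3:b
5(i) covers 4:i
6(i) covers 5:i
7(e) covers 6:i
floor of heap: 0:i, 1:c
completions by unplaced set U, small U first (add the entries for U minus each lowest piece of U):
  |U|=1: {7}:1
  |U|=2: {6,7}:1
  |U|=3: {5,6,7}:1
  |U|=4: {4,5,6,7}:1
  |U|=5: {3,4,5,6,7}:1
  |U|=6: {1,3,4,5,6,7}:1  {2,3,4,5,6,7}:1
  start at 0(i): 2
  start at 1(c): 1
sum over floor = 3

3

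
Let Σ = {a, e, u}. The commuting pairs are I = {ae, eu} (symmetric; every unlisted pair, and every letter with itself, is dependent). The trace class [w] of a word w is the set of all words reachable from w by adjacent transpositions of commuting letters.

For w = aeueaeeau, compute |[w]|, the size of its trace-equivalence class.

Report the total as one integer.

126

#0=a has no predecessor
#1=e has no predecessor
#2=u depends on [0:a]
#3=e depends on [1:e]
#4=a depends on [2:u]
#5=e depends on [3:e]
#6=e depends on [5:e]
#7=a depends on [4:a]
#8=u depends on [7:a]
sources: [0:a, 1:e]
N(rest) = Σ N(rest − s) over sources s of rest; N(one piece) = 1:
  size 1 → [6]=1  [8]=1
  size 2 → [5,6]=1  [6,8]=2  [7,8]=1
  size 3 → [3,5,6]=1  [4,7,8]=1  [5,6,8]=3  [6,7,8]=3
  size 4 → [1,3,5,6]=1  [2,4,7,8]=1  [3,5,6,8]=4  [4,6,7,8]=4  [5,6,7,8]=6
  size 5 → [0,2,4,7,8]=1  [1,3,5,6,8]=5  [2,4,6,7,8]=5  [3,5,6,7,8]=10  [4,5,6,7,8]=10
  size 6 → [0,2,4,6,7,8]=6  [1,3,5,6,7,8]=15  [2,4,5,6,7,8]=15  [3,4,5,6,7,8]=20
  size 7 → [0,2,4,5,6,7,8]=21  [1,3,4,5,6,7,8]=35  [2,3,4,5,6,7,8]=35
  first=0(a) contributes 70
  first=1(e) contributes 56
|[w]| = 126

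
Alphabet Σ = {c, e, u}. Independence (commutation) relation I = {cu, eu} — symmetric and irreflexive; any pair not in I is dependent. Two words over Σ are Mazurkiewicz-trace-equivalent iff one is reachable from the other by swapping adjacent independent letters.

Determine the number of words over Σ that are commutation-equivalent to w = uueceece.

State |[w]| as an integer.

28

piece 0:u — minimal
piece 1:u rests on {0:u}
piece 2:e — minimal
piece 3:c rests on {2:e}
piece 4:e rests on {3:c}
piece 5:e rests on {4:e}
piece 6:c rests on {5:e}
piece 7:e rests on {6:c}
minimal pieces: {0:u, 2:e}
ways to finish when only these pieces remain (= sum over removing one remaining piece with nothing left below it):
  1 left: {1}→1  {7}→1
  2 left: {0,1}→1  {1,7}→2  {6,7}→1
  3 left: {0,1,7}→3  {1,6,7}→3  {5,6,7}→1
  4 left: {0,1,6,7}→6  {1,5,6,7}→4  {4,5,6,7}→1
  5 left: {0,1,5,6,7}→10  {1,4,5,6,7}→5  {3,4,5,6,7}→1
  6 left: {0,1,4,5,6,7}→15  {1,3,4,5,6,7}→6  {2,3,4,5,6,7}→1
  placing 0:u first → 7 extensions
  placing 2:e first → 21 extensions
total linear extensions = 28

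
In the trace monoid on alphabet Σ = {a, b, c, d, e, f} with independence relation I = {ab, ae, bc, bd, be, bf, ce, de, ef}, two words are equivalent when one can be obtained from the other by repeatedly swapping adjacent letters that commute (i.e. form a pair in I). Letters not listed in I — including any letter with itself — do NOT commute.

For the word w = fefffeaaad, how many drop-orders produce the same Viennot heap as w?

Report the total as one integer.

45

piece 0:f — minimal
piece 1:e — minimal
piece 2:f rests on {0:f}
piece 3:f rests on {2:f}
piece 4:f rests on {3:f}
piece 5:e rests on {1:e}
piece 6:a rests on {4:f}
piece 7:a rests on {6:a}
piece 8:a rests on {7:a}
piece 9:d rests on {8:a}
minimal pieces: {0:f, 1:e}
ways to finish when only these pieces remain (= sum over removing one remaining piece with nothing left below it):
  1 left: {5}→1  {9}→1
  2 left: {1,5}→1  {5,9}→2  {8,9}→1
  3 left: {1,5,9}→3  {5,8,9}→3  {7,8,9}→1
  4 left: {1,5,8,9}→6  {5,7,8,9}→4  {6,7,8,9}→1
  5 left: {1,5,7,8,9}→10  {4,6,7,8,9}→1  {5,6,7,8,9}→5
  6 left: {1,5,6,7,8,9}→15  {3,4,6,7,8,9}→1  {4,5,6,7,8,9}→6
  7 left: {1,4,5,6,7,8,9}→21  {2,3,4,6,7,8,9}→1  {3,4,5,6,7,8,9}→7
  8 left: {0,2,3,4,6,7,8,9}→1  {1,3,4,5,6,7,8,9}→28  {2,3,4,5,6,7,8,9}→8
  placing 0:f first → 36 extensions
  placing 1:e first → 9 extensions
total linear extensions = 45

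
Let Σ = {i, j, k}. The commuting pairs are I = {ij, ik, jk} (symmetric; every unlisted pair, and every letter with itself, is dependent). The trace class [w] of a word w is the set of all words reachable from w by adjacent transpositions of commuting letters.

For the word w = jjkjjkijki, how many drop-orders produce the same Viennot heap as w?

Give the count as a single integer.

2520

drop 0:j onto floor
drop 1:j onto {0:j}
drop 2:k onto floor
drop 3:j onto {1:j}
drop 4:j onto {3:j}
drop 5:k onto {2:k}
drop 6:i onto floor
drop 7:j onto {4:j}
drop 8:k onto {5:k}
drop 9:i onto {6:i}
ground layer = {0:j, 2:k, 6:i}
drop-orders for the pieces not yet dropped (sum over which currently-grounded one goes next):
  1 to go: {7} 1  {8} 1  {9} 1
  2 to go: {4,7} 1  {5,8} 1  {6,9} 1  {7,8} 2  {7,9} 2  {8,9} 2
  3 to go: {2,5,8} 1  {3,4,7} 1  {4,7,8} 3  {4,7,9} 3  {5,7,8} 3  {5,8,9} 3  {6,7,9} 3  {6,8,9} 3  {7,8,9} 6
  4 to go: {1,3,4,7} 1  {2,5,7,8} 4  {2,5,8,9} 4  {3,4,7,8} 4  {3,4,7,9} 4  {4,5,7,8} 6  {4,6,7,9} 6  {4,7,8,9} 12  {5,6,8,9} 6  {5,7,8,9} 12  {6,7,8,9} 12
  5 to go: {0,1,3,4,7} 1  {1,3,4,7,8} 5  {1,3,4,7,9} 5  {2,4,5,7,8} 10  {2,5,6,8,9} 10  {2,5,7,8,9} 20  {3,4,5,7,8} 10  {3,4,6,7,9} 10  {3,4,7,8,9} 20  {4,5,7,8,9} 30  {4,6,7,8,9} 30  {5,6,7,8,9} 30
  6 to go: {0,1,3,4,7,8} 6  {0,1,3,4,7,9} 6  {1,3,4,5,7,8} 15  {1,3,4,6,7,9} 15  {1,3,4,7,8,9} 30  {2,3,4,5,7,8} 20  {2,4,5,7,8,9} 60  {2,5,6,7,8,9} 60  {3,4,5,7,8,9} 60  {3,4,6,7,8,9} 60  {4,5,6,7,8,9} 90
  7 to go: {0,1,3,4,5,7,8} 21  {0,1,3,4,6,7,9} 21  {0,1,3,4,7,8,9} 42  {1,2,3,4,5,7,8} 35  {1,3,4,5,7,8,9} 105  {1,3,4,6,7,8,9} 105  {2,3,4,5,7,8,9} 140  {2,4,5,6,7,8,9} 210  {3,4,5,6,7,8,9} 210
  8 to go: {0,1,2,3,4,5,7,8} 56  {0,1,3,4,5,7,8,9} 168  {0,1,3,4,6,7,8,9} 168  {1,2,3,4,5,7,8,9} 280  {1,3,4,5,6,7,8,9} 420  {2,3,4,5,6,7,8,9} 560
  if 0:j drops first: 1260 orders
  if 2:k drops first: 756 orders
  if 6:i drops first: 504 orders
heap linearizations: 2520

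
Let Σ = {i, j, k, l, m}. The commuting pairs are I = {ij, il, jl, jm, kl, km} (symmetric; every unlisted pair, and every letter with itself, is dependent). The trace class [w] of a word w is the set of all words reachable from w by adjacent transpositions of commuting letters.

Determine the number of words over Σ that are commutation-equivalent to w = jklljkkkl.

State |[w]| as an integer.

drop 0:j onto floor
drop 1:k onto {0:j}
drop 2:l onto floor
drop 3:l onto {2:l}
drop 4:j onto {1:k}
drop 5:k onto {4:j}
drop 6:k onto {5:k}
drop 7:k onto {6:k}
drop 8:l onto {3:l}
ground layer = {0:j, 2:l}
drop-orders for the pieces not yet dropped (sum over which currently-grounded one goes next):
  1 to go: {7} 1  {8} 1
  2 to go: {3,8} 1  {6,7} 1  {7,8} 2
  3 to go: {2,3,8} 1  {3,7,8} 3  {5,6,7} 1  {6,7,8} 3
  4 to go: {2,3,7,8} 4  {3,6,7,8} 6  {4,5,6,7} 1  {5,6,7,8} 4
  5 to go: {1,4,5,6,7} 1  {2,3,6,7,8} 10  {3,5,6,7,8} 10  {4,5,6,7,8} 5
  6 to go: {0,1,4,5,6,7} 1  {1,4,5,6,7,8} 6  {2,3,5,6,7,8} 20  {3,4,5,6,7,8} 15
  7 to go: {0,1,4,5,6,7,8} 7  {1,3,4,5,6,7,8} 21  {2,3,4,5,6,7,8} 35
  if 0:j drops first: 56 orders
  if 2:l drops first: 28 orders
heap linearizations: 84

84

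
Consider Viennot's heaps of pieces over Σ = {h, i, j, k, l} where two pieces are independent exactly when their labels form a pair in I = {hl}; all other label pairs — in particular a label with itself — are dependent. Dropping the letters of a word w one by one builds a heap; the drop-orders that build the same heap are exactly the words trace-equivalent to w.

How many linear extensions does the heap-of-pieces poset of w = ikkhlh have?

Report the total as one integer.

drop 0:i onto floor
drop 1:k onto {0:i}
drop 2:k onto {1:k}
drop 3:h onto {2:k}
drop 4:l onto {2:k}
drop 5:h onto {3:h}
ground layer = {0:i}
drop-orders for the pieces not yet dropped (sum over which currently-grounded one goes next):
  1 to go: {4} 1  {5} 1
  2 to go: {3,5} 1  {4,5} 2
  3 to go: {3,4,5} 3
  4 to go: {2,3,4,5} 3
  if 0:i drops first: 3 orders

3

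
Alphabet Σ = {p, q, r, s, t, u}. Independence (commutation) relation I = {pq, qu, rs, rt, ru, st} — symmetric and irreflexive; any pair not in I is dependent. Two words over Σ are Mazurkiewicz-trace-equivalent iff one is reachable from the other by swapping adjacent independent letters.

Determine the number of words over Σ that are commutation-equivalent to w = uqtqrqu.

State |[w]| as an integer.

drop 0:u onto floor
drop 1:q onto floor
drop 2:t onto {0:u, 1:q}
drop 3:q onto {2:t}
drop 4:r onto {3:q}
drop 5:q onto {4:r}
drop 6:u onto {2:t}
ground layer = {0:u, 1:q}
drop-orders for the pieces not yet dropped (sum over which currently-grounded one goes next):
  1 to go: {5} 1  {6} 1
  2 to go: {4,5} 1  {5,6} 2
  3 to go: {3,4,5} 1  {4,5,6} 3
  4 to go: {3,4,5,6} 4
  5 to go: {2,3,4,5,6} 4
  if 0:u drops first: 4 orders
  if 1:q drops first: 4 orders
heap linearizations: 8

8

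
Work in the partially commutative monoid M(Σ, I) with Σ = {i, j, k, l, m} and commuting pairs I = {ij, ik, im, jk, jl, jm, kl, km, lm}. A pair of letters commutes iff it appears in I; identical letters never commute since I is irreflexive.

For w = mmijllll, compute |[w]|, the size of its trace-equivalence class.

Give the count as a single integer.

168

drop 0:m onto floor
drop 1:m onto {0:m}
drop 2:i onto floor
drop 3:j onto floor
drop 4:l onto {2:i}
drop 5:l onto {4:l}
drop 6:l onto {5:l}
drop 7:l onto {6:l}
ground layer = {0:m, 2:i, 3:j}
drop-orders for the pieces not yet dropped (sum over which currently-grounded one goes next):
  1 to go: {1} 1  {3} 1  {7} 1
  2 to go: {0,1} 1  {1,3} 2  {1,7} 2  {3,7} 2  {6,7} 1
  3 to go: {0,1,3} 3  {0,1,7} 3  {1,3,7} 6  {1,6,7} 3  {3,6,7} 3  {5,6,7} 1
  4 to go: {0,1,3,7} 12  {0,1,6,7} 6  {1,3,6,7} 12  {1,5,6,7} 4  {3,5,6,7} 4  {4,5,6,7} 1
  5 to go: {0,1,3,6,7} 30  {0,1,5,6,7} 10  {1,3,5,6,7} 20  {1,4,5,6,7} 5  {2,4,5,6,7} 1  {3,4,5,6,7} 5
  6 to go: {0,1,3,5,6,7} 60  {0,1,4,5,6,7} 15  {1,2,4,5,6,7} 6  {1,3,4,5,6,7} 30  {2,3,4,5,6,7} 6
  if 0:m drops first: 42 orders
  if 2:i drops first: 105 orders
  if 3:j drops first: 21 orders
heap linearizations: 168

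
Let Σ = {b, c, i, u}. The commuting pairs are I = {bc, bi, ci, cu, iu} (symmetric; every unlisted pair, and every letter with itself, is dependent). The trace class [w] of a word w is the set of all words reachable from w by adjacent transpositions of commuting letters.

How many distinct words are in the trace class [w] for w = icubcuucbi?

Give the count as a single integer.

piece 0:i — minimal
piece 1:c — minimal
piece 2:u — minimal
piece 3:b rests on {2:u}
piece 4:c rests on {1:c}
piece 5:u rests on {3:b}
piece 6:u rests on {5:u}
piece 7:c rests on {4:c}
piece 8:b rests on {6:u}
piece 9:i rests on {0:i}
minimal pieces: {0:i, 1:c, 2:u}
ways to finish when only these pieces remain (= sum over removing one remaining piece with nothing left below it):
  1 left: {7}→1  {8}→1  {9}→1
  2 left: {0,9}→1  {4,7}→1  {6,8}→1  {7,8}→2  {7,9}→2  {8,9}→2
  3 left: {0,7,9}→3  {0,8,9}→3  {1,4,7}→1  {4,7,8}→3  {4,7,9}→3  {5,6,8}→1  {6,7,8}→3  {6,8,9}→3  {7,8,9}→6
  4 left: {0,4,7,9}→6  {0,6,8,9}→6  {0,7,8,9}→12  {1,4,7,8}→4  {1,4,7,9}→4  {3,5,6,8}→1  {4,6,7,8}→6  {4,7,8,9}→12  {5,6,7,8}→4  {5,6,8,9}→4  {6,7,8,9}→12
  5 left: {0,1,4,7,9}→10  {0,4,7,8,9}→30  {0,5,6,8,9}→10  {0,6,7,8,9}→30  {1,4,6,7,8}→10  {1,4,7,8,9}→20  {2,3,5,6,8}→1  {3,5,6,7,8}→5  {3,5,6,8,9}→5  {4,5,6,7,8}→10  {4,6,7,8,9}→30  {5,6,7,8,9}→20
  6 left: {0,1,4,7,8,9}→60  {0,3,5,6,8,9}→15  {0,4,6,7,8,9}→90  {0,5,6,7,8,9}→60  {1,4,5,6,7,8}→20  {1,4,6,7,8,9}→60  {2,3,5,6,7,8}→6  {2,3,5,6,8,9}→6  {3,4,5,6,7,8}→15  {3,5,6,7,8,9}→30  {4,5,6,7,8,9}→60
  7 left: {0,1,4,6,7,8,9}→210  {0,2,3,5,6,8,9}→21  {0,3,5,6,7,8,9}→105  {0,4,5,6,7,8,9}→210  {1,3,4,5,6,7,8}→35  {1,4,5,6,7,8,9}→140  {2,3,4,5,6,7,8}→21  {2,3,5,6,7,8,9}→42  {3,4,5,6,7,8,9}→105
  8 left: {0,1,4,5,6,7,8,9}→560  {0,2,3,5,6,7,8,9}→168  {0,3,4,5,6,7,8,9}→420  {1,2,3,4,5,6,7,8}→56  {1,3,4,5,6,7,8,9}→280  {2,3,4,5,6,7,8,9}→168
  placing 0:i first → 504 extensions
  placing 1:c first → 756 extensions
  placing 2:u first → 1260 extensions
total linear extensions = 2520

2520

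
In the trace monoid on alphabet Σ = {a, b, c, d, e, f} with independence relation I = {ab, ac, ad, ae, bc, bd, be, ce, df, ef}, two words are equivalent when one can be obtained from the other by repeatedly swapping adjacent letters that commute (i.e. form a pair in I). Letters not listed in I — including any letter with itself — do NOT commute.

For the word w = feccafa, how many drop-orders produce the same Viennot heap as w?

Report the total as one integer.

drop 0:f onto floor
drop 1:e onto floor
drop 2:c onto {0:f}
drop 3:c onto {2:c}
drop 4:a onto {0:f}
drop 5:f onto {3:c, 4:a}
drop 6:a onto {5:f}
ground layer = {0:f, 1:e}
drop-orders for the pieces not yet dropped (sum over which currently-grounded one goes next):
  1 to go: {1} 1  {6} 1
  2 to go: {1,6} 2  {5,6} 1
  3 to go: {1,5,6} 3  {3,5,6} 1  {4,5,6} 1
  4 to go: {1,3,5,6} 4  {1,4,5,6} 4  {2,3,5,6} 1  {3,4,5,6} 2
  5 to go: {1,2,3,5,6} 5  {1,3,4,5,6} 10  {2,3,4,5,6} 3
  if 0:f drops first: 18 orders
  if 1:e drops first: 3 orders
heap linearizations: 21

21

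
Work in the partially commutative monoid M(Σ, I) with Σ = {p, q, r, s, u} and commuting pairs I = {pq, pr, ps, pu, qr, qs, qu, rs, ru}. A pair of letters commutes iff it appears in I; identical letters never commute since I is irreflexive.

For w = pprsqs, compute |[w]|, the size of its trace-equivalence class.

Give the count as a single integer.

drop 0:p onto floor
drop 1:p onto {0:p}
drop 2:r onto floor
drop 3:s onto floor
drop 4:q onto floor
drop 5:s onto {3:s}
ground layer = {0:p, 2:r, 3:s, 4:q}
drop-orders for the pieces not yet dropped (sum over which currently-grounded one goes next):
  1 to go: {1} 1  {2} 1  {4} 1  {5} 1
  2 to go: {0,1} 1  {1,2} 2  {1,4} 2  {1,5} 2  {2,4} 2  {2,5} 2  {3,5} 1  {4,5} 2
  3 to go: {0,1,2} 3  {0,1,4} 3  {0,1,5} 3  {1,2,4} 6  {1,2,5} 6  {1,3,5} 3  {1,4,5} 6  {2,3,5} 3  {2,4,5} 6  {3,4,5} 3
  4 to go: {0,1,2,4} 12  {0,1,2,5} 12  {0,1,3,5} 6  {0,1,4,5} 12  {1,2,3,5} 12  {1,2,4,5} 24  {1,3,4,5} 12  {2,3,4,5} 12
  if 0:p drops first: 60 orders
  if 2:r drops first: 30 orders
  if 3:s drops first: 60 orders
  if 4:q drops first: 30 orders
heap linearizations: 180

180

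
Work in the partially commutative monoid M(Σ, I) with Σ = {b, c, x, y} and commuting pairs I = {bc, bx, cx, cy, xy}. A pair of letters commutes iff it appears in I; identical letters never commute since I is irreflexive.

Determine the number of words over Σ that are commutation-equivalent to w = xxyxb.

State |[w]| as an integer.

0(x) covers ∅
1(x) covers 0:x
2(y) covers ∅
3(x) covers 1:x
4(b) covers 2:y
floor of heap: 0:x, 2:y
completions by unplaced set U, small U first (add the entries for U minus each lowest piece of U):
  |U|=1: {3}:1  {4}:1
  |U|=2: {1,3}:1  {2,4}:1  {3,4}:2
  |U|=3: {0,1,3}:1  {1,3,4}:3  {2,3,4}:3
  start at 0(x): 6
  start at 2(y): 4
sum over floor = 10

10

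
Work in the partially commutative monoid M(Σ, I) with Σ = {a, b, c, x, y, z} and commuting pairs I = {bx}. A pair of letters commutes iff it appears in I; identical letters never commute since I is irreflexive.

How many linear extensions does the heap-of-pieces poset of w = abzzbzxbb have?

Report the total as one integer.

3

0(a) covers ∅
1(b) covers 0:a
2(z) covers 1:b
3(z) covers 2:z
4(b) covers 3:z
5(z) covers 4:b
6(x) covers 5:z
7(b) covers 5:z
8(b) covers 7:b
floor of heap: 0:a
completions by unplaced set U, small U first (add the entries for U minus each lowest piece of U):
  |U|=1: {6}:1  {8}:1
  |U|=2: {6,8}:2  {7,8}:1
  |U|=3: {6,7,8}:3
  |U|=4: {5,6,7,8}:3
  |U|=5: {4,5,6,7,8}:3
  |U|=6: {3,4,5,6,7,8}:3
  |U|=7: {2,3,4,5,6,7,8}:3
  start at 0(a): 3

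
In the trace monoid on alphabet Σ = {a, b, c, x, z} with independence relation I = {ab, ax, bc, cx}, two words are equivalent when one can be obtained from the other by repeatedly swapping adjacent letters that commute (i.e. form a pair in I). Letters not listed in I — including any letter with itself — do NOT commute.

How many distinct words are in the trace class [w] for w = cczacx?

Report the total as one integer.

3

piece 0:c — minimal
piece 1:c rests on {0:c}
piece 2:z rests on {1:c}
piece 3:a rests on {2:z}
piece 4:c rests on {3:a}
piece 5:x rests on {2:z}
minimal pieces: {0:c}
ways to finish when only these pieces remain (= sum over removing one remaining piece with nothing left below it):
  1 left: {4}→1  {5}→1
  2 left: {3,4}→1  {4,5}→2
  3 left: {3,4,5}→3
  4 left: {2,3,4,5}→3
  placing 0:c first → 3 extensions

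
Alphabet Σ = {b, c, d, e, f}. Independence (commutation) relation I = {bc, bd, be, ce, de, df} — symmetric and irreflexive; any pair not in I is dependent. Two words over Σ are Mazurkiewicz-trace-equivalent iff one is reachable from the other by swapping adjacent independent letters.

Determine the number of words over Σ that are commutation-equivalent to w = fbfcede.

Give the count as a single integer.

6

drop 0:f onto floor
drop 1:b onto {0:f}
drop 2:f onto {1:b}
drop 3:c onto {2:f}
drop 4:e onto {2:f}
drop 5:d onto {3:c}
drop 6:e onto {4:e}
ground layer = {0:f}
drop-orders for the pieces not yet dropped (sum over which currently-grounded one goes next):
  1 to go: {5} 1  {6} 1
  2 to go: {3,5} 1  {4,6} 1  {5,6} 2
  3 to go: {3,5,6} 3  {4,5,6} 3
  4 to go: {3,4,5,6} 6
  5 to go: {2,3,4,5,6} 6
  if 0:f drops first: 6 orders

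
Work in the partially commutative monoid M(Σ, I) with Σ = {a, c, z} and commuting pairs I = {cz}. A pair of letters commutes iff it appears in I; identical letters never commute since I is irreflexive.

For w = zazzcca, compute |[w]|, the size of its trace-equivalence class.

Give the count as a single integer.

piece 0:z — minimal
piece 1:a rests on {0:z}
piece 2:z rests on {1:a}
piece 3:z rests on {2:z}
piece 4:c rests on {1:a}
piece 5:c rests on {4:c}
piece 6:a rests on {3:z, 5:c}
minimal pieces: {0:z}
ways to finish when only these pieces remain (= sum over removing one remaining piece with nothing left below it):
  1 left: {6}→1
  2 left: {3,6}→1  {5,6}→1
  3 left: {2,3,6}→1  {3,5,6}→2  {4,5,6}→1
  4 left: {2,3,5,6}→3  {3,4,5,6}→3
  5 left: {2,3,4,5,6}→6
  placing 0:z first → 6 extensions

6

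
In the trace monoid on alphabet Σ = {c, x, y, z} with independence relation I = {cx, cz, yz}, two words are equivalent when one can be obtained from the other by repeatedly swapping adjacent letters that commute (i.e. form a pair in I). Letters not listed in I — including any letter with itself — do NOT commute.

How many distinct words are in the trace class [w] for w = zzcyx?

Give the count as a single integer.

6

piece 0:z — minimal
piece 1:z rests on {0:z}
piece 2:c — minimal
piece 3:y rests on {2:c}
piece 4:x rests on {1:z, 3:y}
minimal pieces: {0:z, 2:c}
ways to finish when only these pieces remain (= sum over removing one remaining piece with nothing left below it):
  1 left: {4}→1
  2 left: {1,4}→1  {3,4}→1
  3 left: {0,1,4}→1  {1,3,4}→2  {2,3,4}→1
  placing 0:z first → 3 extensions
  placing 2:c first → 3 extensions
total linear extensions = 6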